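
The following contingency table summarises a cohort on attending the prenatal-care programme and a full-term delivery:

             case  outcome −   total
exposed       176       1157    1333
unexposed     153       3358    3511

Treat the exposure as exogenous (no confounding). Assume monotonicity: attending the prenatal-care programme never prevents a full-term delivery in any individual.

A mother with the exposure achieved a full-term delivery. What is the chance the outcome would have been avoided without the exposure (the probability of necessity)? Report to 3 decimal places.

p₁ = P(outcome | exposed) = 176/1333 = 0.13203
p₀ = P(outcome | unexposed) = 153/3511 = 0.043577
Under exogeneity and monotonicity, PN = (p₁ − p₀)/p₁.
PN = (0.13203 − 0.043577) / 0.13203 ≈ 0.6700

PN ≈ 0.670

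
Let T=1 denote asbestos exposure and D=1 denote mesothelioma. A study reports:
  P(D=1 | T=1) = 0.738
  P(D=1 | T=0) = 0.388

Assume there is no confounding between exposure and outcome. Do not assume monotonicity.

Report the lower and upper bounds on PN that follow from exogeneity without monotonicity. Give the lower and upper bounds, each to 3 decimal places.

Let p₁ = 0.738, p₀ = 0.388.
Under exogeneity alone the bounds on PN are max{0,(p₁−p₀)/p₁} ≤ PN ≤ min{1,(1−p₀)/p₁}.
  lower = (p₁ − p₀)/p₁ = 0.35 / 0.738 ≈ 0.4743
  upper = min{1, (1 − p₀)/p₁} = 0.612 / 0.738 ≈ 0.8293

0.474 ≤ PN ≤ 0.829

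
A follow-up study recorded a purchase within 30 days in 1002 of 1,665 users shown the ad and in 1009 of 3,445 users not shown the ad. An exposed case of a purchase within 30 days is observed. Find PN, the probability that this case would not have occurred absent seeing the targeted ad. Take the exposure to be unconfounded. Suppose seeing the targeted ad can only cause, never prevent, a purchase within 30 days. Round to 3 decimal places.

p₁ = P(outcome | exposed) = 1002/1665 = 0.6018
p₀ = P(outcome | unexposed) = 1009/3445 = 0.29289
Under exogeneity and monotonicity, PN = (p₁ − p₀) / p₁.
PN = (0.6018 − 0.29289) / 0.6018 = 0.30891 / 0.6018 ≈ 0.5133

PN ≈ 0.513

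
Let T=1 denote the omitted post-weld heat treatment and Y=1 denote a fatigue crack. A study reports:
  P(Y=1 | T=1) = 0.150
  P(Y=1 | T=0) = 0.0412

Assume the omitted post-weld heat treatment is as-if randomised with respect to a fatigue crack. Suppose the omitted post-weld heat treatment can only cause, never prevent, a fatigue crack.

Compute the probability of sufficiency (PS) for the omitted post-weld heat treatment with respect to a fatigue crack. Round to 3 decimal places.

Let p₁ = 0.15, p₀ = 0.0412.
Under exogeneity and monotonicity, PS = (p₁ − p₀) / (1 − p₀).
PS = (0.15 − 0.0412) / (1 − 0.0412) = 0.1088 / 0.9588 ≈ 0.1135

PS ≈ 0.113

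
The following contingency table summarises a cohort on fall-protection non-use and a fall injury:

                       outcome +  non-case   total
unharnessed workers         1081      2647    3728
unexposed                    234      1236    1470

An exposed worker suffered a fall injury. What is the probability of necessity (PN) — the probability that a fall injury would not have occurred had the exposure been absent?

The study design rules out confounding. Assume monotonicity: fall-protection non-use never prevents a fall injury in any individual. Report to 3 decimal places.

p₁ = P(outcome | exposed) = 1081/3728 = 0.28997
p₀ = P(outcome | unexposed) = 234/1470 = 0.15918
Under exogeneity and monotonicity, PN = (p₁ − p₀)/p₁.
PN = (0.28997 − 0.15918) / 0.28997 ≈ 0.4510

PN ≈ 0.451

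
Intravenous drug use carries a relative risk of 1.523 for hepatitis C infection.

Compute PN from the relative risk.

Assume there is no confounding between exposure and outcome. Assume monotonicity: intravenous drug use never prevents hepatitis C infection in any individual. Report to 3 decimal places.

Under exogeneity and monotonicity, PN = (RR − 1) / RR = 1 − 1/RR.
PN = (1.523 − 1) / 1.523 = 0.523 / 1.523 ≈ 0.3434

PN ≈ 0.343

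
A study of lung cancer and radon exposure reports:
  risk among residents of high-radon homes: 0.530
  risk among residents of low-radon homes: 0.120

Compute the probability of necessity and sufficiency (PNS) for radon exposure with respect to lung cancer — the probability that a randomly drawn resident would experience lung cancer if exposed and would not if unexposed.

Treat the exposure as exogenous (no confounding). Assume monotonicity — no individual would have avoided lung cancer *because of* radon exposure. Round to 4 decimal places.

Let p₁ = 0.53, p₀ = 0.12.
Under exogeneity and monotonicity, PNS = p₁ − p₀.
PNS = 0.53 − 0.12 = 0.41

PNS ≈ 0.4100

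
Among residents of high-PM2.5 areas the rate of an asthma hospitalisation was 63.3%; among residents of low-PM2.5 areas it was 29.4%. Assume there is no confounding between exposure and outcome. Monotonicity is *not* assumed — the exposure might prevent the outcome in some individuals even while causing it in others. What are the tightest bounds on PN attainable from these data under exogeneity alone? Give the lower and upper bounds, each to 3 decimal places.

0.536 ≤ PN ≤ 1.000

p₁ = 0.633, p₀ = 0.294.
Under exogeneity alone the bounds on PN are max{0,(p₁−p₀)/p₁} ≤ PN ≤ min{1,(1−p₀)/p₁}.
  lower = (p₁ − p₀)/p₁ = 0.339 / 0.633 ≈ 0.5355
  upper = min{1, (1 − p₀)/p₁} = 0.706 / 0.633 ≈ 1.1153 → capped at 1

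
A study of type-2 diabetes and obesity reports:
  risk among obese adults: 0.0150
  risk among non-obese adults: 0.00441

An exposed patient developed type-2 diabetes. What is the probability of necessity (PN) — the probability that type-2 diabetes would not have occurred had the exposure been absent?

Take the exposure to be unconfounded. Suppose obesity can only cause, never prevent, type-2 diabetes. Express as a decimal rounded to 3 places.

Let p₁ = 0.015, p₀ = 0.00441.
Under exogeneity and monotonicity, PN = (p₁ − p₀) / p₁.
PN = (0.015 − 0.00441) / 0.015 = 0.01059 / 0.015 ≈ 0.7060

PN ≈ 0.706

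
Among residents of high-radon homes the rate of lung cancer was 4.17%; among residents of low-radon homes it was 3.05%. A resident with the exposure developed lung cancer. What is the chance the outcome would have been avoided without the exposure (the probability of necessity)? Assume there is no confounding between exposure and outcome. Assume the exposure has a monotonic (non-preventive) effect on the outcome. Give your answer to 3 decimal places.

p₁ = 0.0417, p₀ = 0.0305.
Under exogeneity and monotonicity, PN = (p₁ − p₀) / p₁.
PN = (0.0417 − 0.0305) / 0.0417 = 0.0112 / 0.0417 ≈ 0.2686

PN ≈ 0.269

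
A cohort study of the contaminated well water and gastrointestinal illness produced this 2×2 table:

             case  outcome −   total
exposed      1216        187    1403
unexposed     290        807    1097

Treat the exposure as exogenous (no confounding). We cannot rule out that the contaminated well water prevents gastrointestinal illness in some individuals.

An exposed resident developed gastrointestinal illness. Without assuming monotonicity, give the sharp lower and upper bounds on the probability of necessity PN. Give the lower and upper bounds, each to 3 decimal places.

0.695 ≤ PN ≤ 0.849

p₁ = P(outcome | exposed) = 1216/1403 = 0.86671
p₀ = P(outcome | unexposed) = 290/1097 = 0.26436
Under exogeneity alone the bounds on PN are max{0,(p₁−p₀)/p₁} ≤ PN ≤ min{1,(1−p₀)/p₁}.
  lower = (p₁ − p₀)/p₁ = 0.60236 / 0.86671 ≈ 0.6950
  upper = min{1, (1 − p₀)/p₁} = 0.73564 / 0.86671 ≈ 0.8488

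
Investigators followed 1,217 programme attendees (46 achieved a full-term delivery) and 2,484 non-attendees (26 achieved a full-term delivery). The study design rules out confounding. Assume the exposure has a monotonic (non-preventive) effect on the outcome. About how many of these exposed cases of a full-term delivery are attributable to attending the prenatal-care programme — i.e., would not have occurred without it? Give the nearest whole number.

about 33 cases

p₁ = P(outcome | exposed) = 46/1217 = 0.037798
p₀ = P(outcome | unexposed) = 26/2484 = 0.010467
PN = (p₁ − p₀)/p₁ = (0.037798 − 0.010467) / 0.037798 ≈ 0.72308.
Attributable cases ≈ PN × (exposed cases) = 0.72308 × 46 ≈ 33.26.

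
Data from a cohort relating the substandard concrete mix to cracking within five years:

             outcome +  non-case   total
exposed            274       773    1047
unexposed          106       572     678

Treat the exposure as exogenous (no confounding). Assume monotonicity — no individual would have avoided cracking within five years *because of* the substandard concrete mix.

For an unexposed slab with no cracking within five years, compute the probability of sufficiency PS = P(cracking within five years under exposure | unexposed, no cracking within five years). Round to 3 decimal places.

p₁ = P(outcome | exposed) = 274/1047 = 0.2617
p₀ = P(outcome | unexposed) = 106/678 = 0.15634
Under exogeneity and monotonicity, PS = (p₁ − p₀) / (1 − p₀).
PS = (0.2617 − 0.15634) / (1 − 0.15634) = 0.10536 / 0.84366 ≈ 0.1249

PS ≈ 0.125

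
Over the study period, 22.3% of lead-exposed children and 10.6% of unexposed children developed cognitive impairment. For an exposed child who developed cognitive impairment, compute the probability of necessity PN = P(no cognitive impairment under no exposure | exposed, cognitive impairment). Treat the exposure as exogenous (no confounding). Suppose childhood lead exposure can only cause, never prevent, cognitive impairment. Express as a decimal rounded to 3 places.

p₁ = 0.223, p₀ = 0.106.
Under exogeneity and monotonicity, PN = (p₁ − p₀) / p₁.
PN = (0.223 − 0.106) / 0.223 = 0.117 / 0.223 ≈ 0.5247

PN ≈ 0.525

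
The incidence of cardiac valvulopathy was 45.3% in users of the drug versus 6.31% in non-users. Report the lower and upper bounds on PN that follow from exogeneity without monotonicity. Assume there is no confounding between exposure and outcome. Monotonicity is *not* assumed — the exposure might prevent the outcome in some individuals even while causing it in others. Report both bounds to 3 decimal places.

0.861 ≤ PN ≤ 1.000

p₁ = 0.453, p₀ = 0.0631.
Under exogeneity alone the bounds on PN are max{0,(p₁−p₀)/p₁} ≤ PN ≤ min{1,(1−p₀)/p₁}.
  lower = (p₁ − p₀)/p₁ = 0.3899 / 0.453 ≈ 0.8607
  upper = min{1, (1 − p₀)/p₁} = 0.9369 / 0.453 ≈ 2.0682 → capped at 1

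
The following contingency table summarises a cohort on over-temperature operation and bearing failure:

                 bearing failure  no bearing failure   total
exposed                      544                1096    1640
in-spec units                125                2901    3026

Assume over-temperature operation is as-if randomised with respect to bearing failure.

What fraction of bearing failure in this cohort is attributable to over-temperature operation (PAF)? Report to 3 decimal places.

PAF ≈ 0.712

p₁ = P(outcome | exposed) = 544/1640 = 0.33171
p₀ = P(outcome | unexposed) = 125/3026 = 0.041309
Exposure prevalence π = 1640/4666 = 0.35148; overall risk P(Y=1) = 0.14338.
Under exogeneity, PAF = [P(Y=1) − p₀]/P(Y=1).
PAF = (0.14338 − 0.041309) / 0.14338 ≈ 0.7119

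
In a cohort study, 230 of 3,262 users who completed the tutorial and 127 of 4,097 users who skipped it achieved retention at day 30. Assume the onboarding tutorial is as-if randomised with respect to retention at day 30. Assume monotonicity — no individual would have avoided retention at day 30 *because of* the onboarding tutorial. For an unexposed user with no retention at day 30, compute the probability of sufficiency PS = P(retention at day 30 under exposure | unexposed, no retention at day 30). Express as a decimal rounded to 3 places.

PS ≈ 0.041

p₁ = P(outcome | exposed) = 230/3262 = 0.070509
p₀ = P(outcome | unexposed) = 127/4097 = 0.030998
Under exogeneity and monotonicity, PS = (p₁ − p₀) / (1 − p₀).
PS = (0.070509 − 0.030998) / (1 − 0.030998) = 0.039511 / 0.969 ≈ 0.0408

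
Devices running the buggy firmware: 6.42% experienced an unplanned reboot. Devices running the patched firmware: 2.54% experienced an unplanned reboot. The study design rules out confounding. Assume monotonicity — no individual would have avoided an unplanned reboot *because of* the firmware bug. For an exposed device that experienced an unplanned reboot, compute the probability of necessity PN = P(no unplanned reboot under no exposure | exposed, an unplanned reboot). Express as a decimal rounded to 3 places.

p₁ = 0.0642, p₀ = 0.0254.
Under exogeneity and monotonicity, PN = (p₁ − p₀) / p₁.
PN = (0.0642 − 0.0254) / 0.0642 = 0.0388 / 0.0642 ≈ 0.6044

PN ≈ 0.604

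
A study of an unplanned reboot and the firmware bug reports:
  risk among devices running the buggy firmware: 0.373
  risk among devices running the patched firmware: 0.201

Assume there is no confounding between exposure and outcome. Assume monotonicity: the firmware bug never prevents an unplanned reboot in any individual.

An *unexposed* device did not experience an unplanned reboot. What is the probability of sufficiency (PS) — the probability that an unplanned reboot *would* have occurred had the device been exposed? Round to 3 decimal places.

Let p₁ = 0.373, p₀ = 0.201.
Under exogeneity and monotonicity, PS = (p₁ − p₀) / (1 − p₀).
PS = (0.373 − 0.201) / (1 − 0.201) = 0.172 / 0.799 ≈ 0.2153

PS ≈ 0.215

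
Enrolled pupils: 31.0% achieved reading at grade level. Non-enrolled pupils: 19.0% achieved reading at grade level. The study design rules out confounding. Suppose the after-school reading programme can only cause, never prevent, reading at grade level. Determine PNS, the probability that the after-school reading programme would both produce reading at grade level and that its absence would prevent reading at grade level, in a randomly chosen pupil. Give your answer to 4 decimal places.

PNS ≈ 0.1200

p₁ = 0.31, p₀ = 0.19.
Under exogeneity and monotonicity, PNS = p₁ − p₀.
PNS = 0.31 − 0.19 = 0.12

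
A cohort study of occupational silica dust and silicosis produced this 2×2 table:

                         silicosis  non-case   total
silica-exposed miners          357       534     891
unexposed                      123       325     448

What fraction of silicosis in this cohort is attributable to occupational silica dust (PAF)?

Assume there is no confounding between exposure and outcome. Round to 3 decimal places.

p₁ = P(outcome | exposed) = 357/891 = 0.40067
p₀ = P(outcome | unexposed) = 123/448 = 0.27455
Exposure prevalence π = 891/1339 = 0.66542; overall risk P(Y=1) = 0.35848.
Under exogeneity, PAF = [P(Y=1) − p₀]/P(Y=1).
PAF = (0.35848 − 0.27455) / 0.35848 ≈ 0.2341

PAF ≈ 0.234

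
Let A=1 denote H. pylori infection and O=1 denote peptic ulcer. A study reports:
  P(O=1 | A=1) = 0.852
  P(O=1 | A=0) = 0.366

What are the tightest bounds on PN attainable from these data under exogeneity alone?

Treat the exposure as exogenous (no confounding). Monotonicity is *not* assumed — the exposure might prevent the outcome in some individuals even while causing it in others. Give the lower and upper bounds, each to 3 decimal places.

Let p₁ = 0.852, p₀ = 0.366.
Under exogeneity alone the bounds on PN are max{0,(p₁−p₀)/p₁} ≤ PN ≤ min{1,(1−p₀)/p₁}.
  lower = (p₁ − p₀)/p₁ = 0.486 / 0.852 ≈ 0.5704
  upper = min{1, (1 − p₀)/p₁} = 0.634 / 0.852 ≈ 0.7441

0.570 ≤ PN ≤ 0.744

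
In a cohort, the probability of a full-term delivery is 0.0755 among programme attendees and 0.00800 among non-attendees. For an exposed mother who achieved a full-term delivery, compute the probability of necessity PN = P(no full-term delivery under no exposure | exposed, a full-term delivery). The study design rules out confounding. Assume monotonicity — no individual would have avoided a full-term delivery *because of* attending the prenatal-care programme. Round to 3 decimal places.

PN ≈ 0.894

Let p₁ = 0.0755, p₀ = 0.008.
Under exogeneity and monotonicity, PN = (p₁ − p₀) / p₁.
PN = (0.0755 − 0.008) / 0.0755 = 0.0675 / 0.0755 ≈ 0.8940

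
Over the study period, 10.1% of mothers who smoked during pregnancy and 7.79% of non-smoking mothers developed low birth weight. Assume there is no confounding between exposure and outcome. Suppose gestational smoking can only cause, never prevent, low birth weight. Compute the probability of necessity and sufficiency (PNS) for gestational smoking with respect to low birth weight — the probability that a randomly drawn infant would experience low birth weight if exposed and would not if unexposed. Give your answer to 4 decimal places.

PNS ≈ 0.0231

p₁ = 0.101, p₀ = 0.0779.
Under exogeneity and monotonicity, PNS = p₁ − p₀.
PNS = 0.101 − 0.0779 = 0.0231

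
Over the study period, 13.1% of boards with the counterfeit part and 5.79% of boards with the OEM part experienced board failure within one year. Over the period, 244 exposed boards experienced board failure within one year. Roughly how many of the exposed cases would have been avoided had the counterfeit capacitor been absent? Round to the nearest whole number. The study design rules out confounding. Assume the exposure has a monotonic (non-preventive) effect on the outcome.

about 136 cases

p₁ = 0.131, p₀ = 0.0579.
PN = (p₁ − p₀)/p₁ = (0.131 − 0.0579) / 0.131 ≈ 0.55802.
Attributable cases ≈ PN × (exposed cases) = 0.55802 × 244 ≈ 136.16.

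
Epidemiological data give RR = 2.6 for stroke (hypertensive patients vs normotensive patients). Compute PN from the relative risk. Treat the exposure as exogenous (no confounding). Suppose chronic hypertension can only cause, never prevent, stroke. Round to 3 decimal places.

Under exogeneity and monotonicity, PN = (RR − 1) / RR = 1 − 1/RR.
PN = (2.6 − 1) / 2.6 = 1.6 / 2.6 ≈ 0.6154

PN ≈ 0.615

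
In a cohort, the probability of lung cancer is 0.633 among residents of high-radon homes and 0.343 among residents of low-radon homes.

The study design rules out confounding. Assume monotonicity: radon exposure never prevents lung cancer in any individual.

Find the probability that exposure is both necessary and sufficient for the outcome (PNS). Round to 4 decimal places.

PNS ≈ 0.2900

Let p₁ = 0.633, p₀ = 0.343.
Under exogeneity and monotonicity, PNS = p₁ − p₀.
PNS = 0.633 − 0.343 = 0.29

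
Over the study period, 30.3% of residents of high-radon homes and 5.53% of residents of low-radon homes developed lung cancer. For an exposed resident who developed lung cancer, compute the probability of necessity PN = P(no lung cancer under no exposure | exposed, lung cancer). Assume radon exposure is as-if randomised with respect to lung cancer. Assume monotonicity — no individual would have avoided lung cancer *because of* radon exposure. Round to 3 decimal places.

p₁ = 0.303, p₀ = 0.0553.
Under exogeneity and monotonicity, PN = (p₁ − p₀) / p₁.
PN = (0.303 − 0.0553) / 0.303 = 0.2477 / 0.303 ≈ 0.8175

PN ≈ 0.817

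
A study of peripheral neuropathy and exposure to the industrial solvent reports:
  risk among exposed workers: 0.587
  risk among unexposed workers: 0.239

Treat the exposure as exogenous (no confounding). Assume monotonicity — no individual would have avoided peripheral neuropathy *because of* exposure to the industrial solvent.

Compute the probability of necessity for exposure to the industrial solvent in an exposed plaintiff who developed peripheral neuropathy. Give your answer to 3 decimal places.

PN ≈ 0.593

Let p₁ = 0.587, p₀ = 0.239.
Under exogeneity and monotonicity, PN = (p₁ − p₀) / p₁.
PN = (0.587 − 0.239) / 0.587 = 0.348 / 0.587 ≈ 0.5928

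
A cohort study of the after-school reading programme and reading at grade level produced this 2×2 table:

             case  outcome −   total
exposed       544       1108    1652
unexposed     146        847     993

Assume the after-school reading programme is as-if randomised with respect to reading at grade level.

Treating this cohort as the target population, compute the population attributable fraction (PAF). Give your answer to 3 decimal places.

p₁ = P(outcome | exposed) = 544/1652 = 0.3293
p₀ = P(outcome | unexposed) = 146/993 = 0.14703
Exposure prevalence π = 1652/2645 = 0.62457; overall risk P(Y=1) = 0.26087.
Under exogeneity, PAF = [P(Y=1) − p₀]/P(Y=1).
PAF = (0.26087 − 0.14703) / 0.26087 ≈ 0.4364

PAF ≈ 0.436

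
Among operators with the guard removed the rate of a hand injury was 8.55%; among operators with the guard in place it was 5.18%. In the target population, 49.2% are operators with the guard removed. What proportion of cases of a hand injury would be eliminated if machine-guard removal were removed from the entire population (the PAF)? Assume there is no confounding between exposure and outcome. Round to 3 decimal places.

p₁ = 0.0855, p₀ = 0.0518.
Overall risk P(Y=1) = π·p₁ + (1−π)·p₀ = 0.492×0.0855 + 0.508×0.0518 = 0.06838.
Under exogeneity, PAF = [P(Y=1) − p₀] / P(Y=1).
PAF = (0.06838 − 0.0518) / 0.06838 ≈ 0.2425

PAF ≈ 0.242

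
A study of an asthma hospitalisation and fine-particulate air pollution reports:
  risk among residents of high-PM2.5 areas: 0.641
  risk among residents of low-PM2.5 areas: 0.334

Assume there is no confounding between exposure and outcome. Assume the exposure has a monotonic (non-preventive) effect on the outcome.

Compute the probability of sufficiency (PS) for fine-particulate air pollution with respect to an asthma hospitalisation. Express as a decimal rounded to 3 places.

PS ≈ 0.461

Let p₁ = 0.641, p₀ = 0.334.
Under exogeneity and monotonicity, PS = (p₁ − p₀) / (1 − p₀).
PS = (0.641 − 0.334) / (1 − 0.334) = 0.307 / 0.666 ≈ 0.4610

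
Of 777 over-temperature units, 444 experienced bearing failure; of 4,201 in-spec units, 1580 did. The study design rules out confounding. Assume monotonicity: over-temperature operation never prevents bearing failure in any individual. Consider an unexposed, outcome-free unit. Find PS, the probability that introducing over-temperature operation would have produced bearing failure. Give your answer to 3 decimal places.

p₁ = P(outcome | exposed) = 444/777 = 0.57143
p₀ = P(outcome | unexposed) = 1580/4201 = 0.3761
Under exogeneity and monotonicity, PS = (p₁ − p₀) / (1 − p₀).
PS = (0.57143 − 0.3761) / (1 − 0.3761) = 0.19533 / 0.6239 ≈ 0.3131

PS ≈ 0.313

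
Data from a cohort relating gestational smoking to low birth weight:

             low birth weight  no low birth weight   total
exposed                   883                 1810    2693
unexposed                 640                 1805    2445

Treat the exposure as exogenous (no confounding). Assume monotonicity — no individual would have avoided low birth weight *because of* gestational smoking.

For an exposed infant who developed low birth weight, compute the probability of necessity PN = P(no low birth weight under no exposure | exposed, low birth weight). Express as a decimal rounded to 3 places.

PN ≈ 0.202

p₁ = P(outcome | exposed) = 883/2693 = 0.32789
p₀ = P(outcome | unexposed) = 640/2445 = 0.26176
Under exogeneity and monotonicity, PN = (p₁ − p₀)/p₁.
PN = (0.32789 − 0.26176) / 0.32789 ≈ 0.2017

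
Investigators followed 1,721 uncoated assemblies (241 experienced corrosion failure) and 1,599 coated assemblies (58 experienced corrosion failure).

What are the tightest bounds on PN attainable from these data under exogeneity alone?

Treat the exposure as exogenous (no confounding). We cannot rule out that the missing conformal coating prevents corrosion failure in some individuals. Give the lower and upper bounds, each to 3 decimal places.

p₁ = P(outcome | exposed) = 241/1721 = 0.14003
p₀ = P(outcome | unexposed) = 58/1599 = 0.036273
Under exogeneity alone the bounds on PN are max{0,(p₁−p₀)/p₁} ≤ PN ≤ min{1,(1−p₀)/p₁}.
  lower = (p₁ − p₀)/p₁ = 0.10376 / 0.14003 ≈ 0.7410
  upper = min{1, (1 − p₀)/p₁} = 0.96373 / 0.14003 ≈ 6.8821 → capped at 1

0.741 ≤ PN ≤ 1.000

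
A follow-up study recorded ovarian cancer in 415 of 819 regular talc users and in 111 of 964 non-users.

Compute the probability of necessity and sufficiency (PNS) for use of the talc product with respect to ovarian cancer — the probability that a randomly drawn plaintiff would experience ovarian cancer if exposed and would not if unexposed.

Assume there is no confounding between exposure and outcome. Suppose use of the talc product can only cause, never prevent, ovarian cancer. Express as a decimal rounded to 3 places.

p₁ = P(outcome | exposed) = 415/819 = 0.50672
p₀ = P(outcome | unexposed) = 111/964 = 0.11515
Under exogeneity and monotonicity, PNS = p₁ − p₀.
PNS = 0.50672 − 0.11515 = 0.39157

PNS ≈ 0.392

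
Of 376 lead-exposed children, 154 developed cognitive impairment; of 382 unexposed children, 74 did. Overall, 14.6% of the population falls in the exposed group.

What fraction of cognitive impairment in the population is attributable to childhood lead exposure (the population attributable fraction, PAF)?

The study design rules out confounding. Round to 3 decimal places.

p₁ = P(outcome | exposed) = 154/376 = 0.40957
p₀ = P(outcome | unexposed) = 74/382 = 0.19372
Overall risk P(Y=1) = π·p₁ + (1−π)·p₀ = 0.146×0.40957 + 0.854×0.19372 = 0.22523.
Under exogeneity, PAF = [P(Y=1) − p₀] / P(Y=1).
PAF = (0.22523 − 0.19372) / 0.22523 ≈ 0.1399

PAF ≈ 0.140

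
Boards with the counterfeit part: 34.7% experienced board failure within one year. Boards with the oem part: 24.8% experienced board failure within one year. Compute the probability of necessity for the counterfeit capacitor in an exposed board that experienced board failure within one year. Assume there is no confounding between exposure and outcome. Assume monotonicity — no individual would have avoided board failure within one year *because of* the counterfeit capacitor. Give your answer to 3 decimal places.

p₁ = 0.347, p₀ = 0.248.
Under exogeneity and monotonicity, PN = (p₁ − p₀) / p₁.
PN = (0.347 − 0.248) / 0.347 = 0.099 / 0.347 ≈ 0.2853

PN ≈ 0.285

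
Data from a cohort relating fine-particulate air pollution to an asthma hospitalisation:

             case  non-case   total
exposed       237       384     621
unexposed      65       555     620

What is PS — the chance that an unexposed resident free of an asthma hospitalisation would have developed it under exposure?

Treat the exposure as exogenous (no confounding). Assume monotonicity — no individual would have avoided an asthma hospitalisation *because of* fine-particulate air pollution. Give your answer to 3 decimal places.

PS ≈ 0.309

p₁ = P(outcome | exposed) = 237/621 = 0.38164
p₀ = P(outcome | unexposed) = 65/620 = 0.10484
Under exogeneity and monotonicity, PS = (p₁ − p₀) / (1 − p₀).
PS = (0.38164 − 0.10484) / (1 − 0.10484) = 0.2768 / 0.89516 ≈ 0.3092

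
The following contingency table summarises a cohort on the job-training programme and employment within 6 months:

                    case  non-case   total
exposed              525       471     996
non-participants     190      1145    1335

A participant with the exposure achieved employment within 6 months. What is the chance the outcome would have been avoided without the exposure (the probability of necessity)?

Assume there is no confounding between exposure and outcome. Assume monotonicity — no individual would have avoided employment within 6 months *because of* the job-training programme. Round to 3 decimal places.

PN ≈ 0.730

p₁ = P(outcome | exposed) = 525/996 = 0.52711
p₀ = P(outcome | unexposed) = 190/1335 = 0.14232
Under exogeneity and monotonicity, PN = (p₁ − p₀)/p₁.
PN = (0.52711 − 0.14232) / 0.52711 ≈ 0.7300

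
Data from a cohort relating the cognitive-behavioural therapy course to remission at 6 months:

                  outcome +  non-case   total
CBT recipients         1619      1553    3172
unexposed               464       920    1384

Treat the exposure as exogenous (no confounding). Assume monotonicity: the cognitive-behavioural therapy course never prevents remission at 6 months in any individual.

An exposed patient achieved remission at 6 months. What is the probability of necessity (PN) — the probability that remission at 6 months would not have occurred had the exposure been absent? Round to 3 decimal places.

p₁ = P(outcome | exposed) = 1619/3172 = 0.5104
p₀ = P(outcome | unexposed) = 464/1384 = 0.33526
Under exogeneity and monotonicity, PN = (p₁ − p₀)/p₁.
PN = (0.5104 − 0.33526) / 0.5104 ≈ 0.3431

PN ≈ 0.343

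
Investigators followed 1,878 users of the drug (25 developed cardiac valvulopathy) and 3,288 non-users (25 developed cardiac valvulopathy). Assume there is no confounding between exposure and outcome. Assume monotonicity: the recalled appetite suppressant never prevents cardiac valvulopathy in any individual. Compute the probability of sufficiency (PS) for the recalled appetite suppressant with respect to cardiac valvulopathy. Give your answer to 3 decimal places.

PS ≈ 0.006

p₁ = P(outcome | exposed) = 25/1878 = 0.013312
p₀ = P(outcome | unexposed) = 25/3288 = 0.0076034
Under exogeneity and monotonicity, PS = (p₁ − p₀) / (1 − p₀).
PS = (0.013312 − 0.0076034) / (1 − 0.0076034) = 0.0057086 / 0.9924 ≈ 0.0058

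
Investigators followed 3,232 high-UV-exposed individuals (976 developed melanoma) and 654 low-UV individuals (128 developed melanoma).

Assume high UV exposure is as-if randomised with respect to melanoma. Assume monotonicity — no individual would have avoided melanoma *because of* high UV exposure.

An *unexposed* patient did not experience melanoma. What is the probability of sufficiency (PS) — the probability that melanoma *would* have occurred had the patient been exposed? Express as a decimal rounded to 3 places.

PS ≈ 0.132

p₁ = P(outcome | exposed) = 976/3232 = 0.30198
p₀ = P(outcome | unexposed) = 128/654 = 0.19572
Under exogeneity and monotonicity, PS = (p₁ − p₀) / (1 − p₀).
PS = (0.30198 − 0.19572) / (1 − 0.19572) = 0.10626 / 0.80428 ≈ 0.1321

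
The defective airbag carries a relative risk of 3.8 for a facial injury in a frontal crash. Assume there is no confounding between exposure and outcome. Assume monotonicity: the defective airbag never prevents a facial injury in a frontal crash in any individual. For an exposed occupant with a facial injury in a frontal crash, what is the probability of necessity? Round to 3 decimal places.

PN ≈ 0.737

Under exogeneity and monotonicity, PN = (RR − 1) / RR = 1 − 1/RR.
PN = (3.8 − 1) / 3.8 = 2.8 / 3.8 ≈ 0.7368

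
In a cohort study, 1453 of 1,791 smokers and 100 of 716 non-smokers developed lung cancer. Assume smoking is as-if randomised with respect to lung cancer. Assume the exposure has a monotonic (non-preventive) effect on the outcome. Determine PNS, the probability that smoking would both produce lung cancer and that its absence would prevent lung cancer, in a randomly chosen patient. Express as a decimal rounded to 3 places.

p₁ = P(outcome | exposed) = 1453/1791 = 0.81128
p₀ = P(outcome | unexposed) = 100/716 = 0.13966
Under exogeneity and monotonicity, PNS = p₁ − p₀.
PNS = 0.81128 − 0.13966 = 0.67161

PNS ≈ 0.672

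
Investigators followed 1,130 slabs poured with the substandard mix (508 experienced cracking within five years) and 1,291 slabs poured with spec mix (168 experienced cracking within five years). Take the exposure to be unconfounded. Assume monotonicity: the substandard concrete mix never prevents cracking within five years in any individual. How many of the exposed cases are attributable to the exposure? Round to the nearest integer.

p₁ = P(outcome | exposed) = 508/1130 = 0.44956
p₀ = P(outcome | unexposed) = 168/1291 = 0.13013
PN = (p₁ − p₀)/p₁ = (0.44956 − 0.13013) / 0.44956 ≈ 0.71053.
Attributable cases ≈ PN × (exposed cases) = 0.71053 × 508 ≈ 360.95.

about 361 cases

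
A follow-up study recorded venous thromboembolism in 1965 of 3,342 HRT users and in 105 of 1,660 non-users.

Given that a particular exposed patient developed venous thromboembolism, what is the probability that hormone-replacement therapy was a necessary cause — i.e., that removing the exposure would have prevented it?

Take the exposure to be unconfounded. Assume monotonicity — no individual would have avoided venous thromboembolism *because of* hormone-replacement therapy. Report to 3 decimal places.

p₁ = P(outcome | exposed) = 1965/3342 = 0.58797
p₀ = P(outcome | unexposed) = 105/1660 = 0.063253
Under exogeneity and monotonicity, PN = (p₁ − p₀) / p₁.
PN = (0.58797 − 0.063253) / 0.58797 = 0.52472 / 0.58797 ≈ 0.8924

PN ≈ 0.892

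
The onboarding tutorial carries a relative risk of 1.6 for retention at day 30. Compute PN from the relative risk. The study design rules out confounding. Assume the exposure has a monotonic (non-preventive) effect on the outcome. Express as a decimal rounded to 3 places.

Under exogeneity and monotonicity, PN = (RR − 1) / RR = 1 − 1/RR.
PN = (1.6 − 1) / 1.6 = 0.6 / 1.6 ≈ 0.3750

PN ≈ 0.375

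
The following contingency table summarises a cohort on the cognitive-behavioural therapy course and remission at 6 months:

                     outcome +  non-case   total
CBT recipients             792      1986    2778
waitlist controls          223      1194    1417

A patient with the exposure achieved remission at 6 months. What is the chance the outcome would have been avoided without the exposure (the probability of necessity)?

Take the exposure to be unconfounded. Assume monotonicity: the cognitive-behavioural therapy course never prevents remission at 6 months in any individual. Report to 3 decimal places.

PN ≈ 0.448

p₁ = P(outcome | exposed) = 792/2778 = 0.2851
p₀ = P(outcome | unexposed) = 223/1417 = 0.15737
Under exogeneity and monotonicity, PN = (p₁ − p₀) / p₁.
PN = (0.2851 − 0.15737) / 0.2851 = 0.12772 / 0.2851 ≈ 0.4480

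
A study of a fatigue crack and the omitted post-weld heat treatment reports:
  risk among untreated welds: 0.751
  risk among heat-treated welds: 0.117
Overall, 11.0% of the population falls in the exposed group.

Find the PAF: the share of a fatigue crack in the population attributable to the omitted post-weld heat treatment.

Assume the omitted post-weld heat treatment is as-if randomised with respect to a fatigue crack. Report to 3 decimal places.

Let p₁ = 0.751, p₀ = 0.117.
Overall risk P(Y=1) = π·p₁ + (1−π)·p₀ = 0.11×0.751 + 0.89×0.117 = 0.18674.
Under exogeneity, PAF = [P(Y=1) − p₀] / P(Y=1).
PAF = (0.18674 − 0.117) / 0.18674 ≈ 0.3735

PAF ≈ 0.373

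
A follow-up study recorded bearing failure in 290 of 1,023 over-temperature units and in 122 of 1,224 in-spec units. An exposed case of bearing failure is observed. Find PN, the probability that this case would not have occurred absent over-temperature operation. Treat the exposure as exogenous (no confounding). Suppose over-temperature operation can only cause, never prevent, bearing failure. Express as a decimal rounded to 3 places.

p₁ = P(outcome | exposed) = 290/1023 = 0.28348
p₀ = P(outcome | unexposed) = 122/1224 = 0.099673
Under exogeneity and monotonicity, PN = (p₁ − p₀) / p₁.
PN = (0.28348 − 0.099673) / 0.28348 = 0.18381 / 0.28348 ≈ 0.6484

PN ≈ 0.648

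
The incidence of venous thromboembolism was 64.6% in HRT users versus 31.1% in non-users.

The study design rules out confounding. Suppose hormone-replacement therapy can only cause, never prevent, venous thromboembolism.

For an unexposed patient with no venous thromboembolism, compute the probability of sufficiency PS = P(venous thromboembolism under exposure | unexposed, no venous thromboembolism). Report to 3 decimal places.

p₁ = 0.646, p₀ = 0.311.
Under exogeneity and monotonicity, PS = (p₁ − p₀) / (1 − p₀).
PS = (0.646 − 0.311) / (1 − 0.311) = 0.335 / 0.689 ≈ 0.4862

PS ≈ 0.486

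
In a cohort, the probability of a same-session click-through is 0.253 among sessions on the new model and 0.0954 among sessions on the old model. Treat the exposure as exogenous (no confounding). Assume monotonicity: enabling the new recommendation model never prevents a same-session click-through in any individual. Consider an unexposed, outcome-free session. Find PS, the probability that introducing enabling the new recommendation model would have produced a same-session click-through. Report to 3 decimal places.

Let p₁ = 0.253, p₀ = 0.0954.
Under exogeneity and monotonicity, PS = (p₁ − p₀) / (1 − p₀).
PS = (0.253 − 0.0954) / (1 − 0.0954) = 0.1576 / 0.9046 ≈ 0.1742

PS ≈ 0.174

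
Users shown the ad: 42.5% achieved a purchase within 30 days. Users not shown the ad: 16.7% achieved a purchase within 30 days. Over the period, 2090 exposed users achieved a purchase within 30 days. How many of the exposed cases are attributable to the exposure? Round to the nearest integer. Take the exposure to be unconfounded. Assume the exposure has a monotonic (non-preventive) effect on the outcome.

about 1269 cases

p₁ = 0.425, p₀ = 0.167.
PN = (p₁ − p₀)/p₁ = (0.425 − 0.167) / 0.425 ≈ 0.60706.
Attributable cases ≈ PN × (exposed cases) = 0.60706 × 2090 ≈ 1268.75.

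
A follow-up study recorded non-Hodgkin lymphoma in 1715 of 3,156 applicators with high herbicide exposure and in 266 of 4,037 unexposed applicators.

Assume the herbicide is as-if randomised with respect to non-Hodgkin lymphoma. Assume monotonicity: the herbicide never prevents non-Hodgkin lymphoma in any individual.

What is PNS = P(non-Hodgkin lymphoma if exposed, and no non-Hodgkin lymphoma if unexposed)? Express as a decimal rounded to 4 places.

PNS ≈ 0.4775

p₁ = P(outcome | exposed) = 1715/3156 = 0.54341
p₀ = P(outcome | unexposed) = 266/4037 = 0.065891
Under exogeneity and monotonicity, PNS = p₁ − p₀.
PNS = 0.54341 − 0.065891 = 0.47752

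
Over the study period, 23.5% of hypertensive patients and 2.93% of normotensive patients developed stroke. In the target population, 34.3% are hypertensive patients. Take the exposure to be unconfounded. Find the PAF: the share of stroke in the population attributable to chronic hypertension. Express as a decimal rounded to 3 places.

PAF ≈ 0.707

p₁ = 0.235, p₀ = 0.0293.
Overall risk P(Y=1) = π·p₁ + (1−π)·p₀ = 0.343×0.235 + 0.657×0.0293 = 0.099855.
Under exogeneity, PAF = [P(Y=1) − p₀] / P(Y=1).
PAF = (0.099855 − 0.0293) / 0.099855 ≈ 0.7066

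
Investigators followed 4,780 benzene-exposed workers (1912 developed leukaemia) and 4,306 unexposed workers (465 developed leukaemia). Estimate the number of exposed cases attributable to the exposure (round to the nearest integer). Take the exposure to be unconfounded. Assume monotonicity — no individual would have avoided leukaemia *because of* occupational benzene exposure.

about 1396 cases

p₁ = P(outcome | exposed) = 1912/4780 = 0.4
p₀ = P(outcome | unexposed) = 465/4306 = 0.10799
PN = (p₁ − p₀)/p₁ = (0.4 − 0.10799) / 0.4 ≈ 0.73003.
Attributable cases ≈ PN × (exposed cases) = 0.73003 × 1912 ≈ 1395.81.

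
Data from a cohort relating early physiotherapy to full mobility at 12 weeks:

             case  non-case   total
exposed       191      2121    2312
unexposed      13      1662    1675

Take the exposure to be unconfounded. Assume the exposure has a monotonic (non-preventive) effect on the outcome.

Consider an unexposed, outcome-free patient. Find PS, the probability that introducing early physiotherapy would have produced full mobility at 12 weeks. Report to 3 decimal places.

PS ≈ 0.075

p₁ = P(outcome | exposed) = 191/2312 = 0.082612
p₀ = P(outcome | unexposed) = 13/1675 = 0.0077612
Under exogeneity and monotonicity, PS = (p₁ − p₀)/(1 − p₀).
PS = (0.082612 − 0.0077612) / 0.99224 ≈ 0.0754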